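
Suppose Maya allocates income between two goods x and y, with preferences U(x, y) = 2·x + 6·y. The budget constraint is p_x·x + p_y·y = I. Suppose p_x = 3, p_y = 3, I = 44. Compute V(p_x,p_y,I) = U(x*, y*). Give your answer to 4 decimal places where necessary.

V = 88

Linear utility — the consumer picks whichever good has higher MU/price: 2/3 = 0.6667 vs 6/3 = 2.
y gives more utility per dollar, so spend all income on y: y* = I/p_y, x* = 0.
Numerically: x* = 0, y* = 14.6667.
Utility at the optimum: U(0, 14.6667) = 88.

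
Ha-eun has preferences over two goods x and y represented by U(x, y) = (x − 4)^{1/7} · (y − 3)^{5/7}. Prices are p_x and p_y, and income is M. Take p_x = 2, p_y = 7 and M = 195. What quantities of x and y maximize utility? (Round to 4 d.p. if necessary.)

x* = 17.8333, y* = 22.7619

After buying the subsistence bundle (4, 3), a share 1/6 of the remaining income goes to x: x* = 4 + 1/6·(M − 4p_x − 3p_y)/p_x.
Discretionary income = 195 − 4·2 − 3·7 = 166; x* = 4 + 1/6·166/2 = 17.8333; y* = 3 + 5/6·166/7 = 22.7619.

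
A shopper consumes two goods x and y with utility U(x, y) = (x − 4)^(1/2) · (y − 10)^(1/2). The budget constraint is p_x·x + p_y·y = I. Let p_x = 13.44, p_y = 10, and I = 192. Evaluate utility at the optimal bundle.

Substituting into the budget: x* = 4 + 0.5·(I − 4·p_x − 10·p_y)/p_x, and y* = 10 + 0.5·(…)/p_y.
Discretionary income = 192 − 4·13.44 − 10·10 = 38.24; x* = 4 + 0.5·38.24/13.44 = 5.4226; y* = 10 + 0.5·38.24/10 = 11.912.
Utility at the optimum: U(5.4226, 11.912) = 1.6493.

V = 1.6493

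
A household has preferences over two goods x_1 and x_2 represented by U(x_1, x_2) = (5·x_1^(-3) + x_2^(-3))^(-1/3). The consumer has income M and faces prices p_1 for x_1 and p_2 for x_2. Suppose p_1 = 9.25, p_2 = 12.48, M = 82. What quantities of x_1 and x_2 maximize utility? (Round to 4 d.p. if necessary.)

From the CES first-order condition, 5·(x_2/x_1)^(4) = p_1/p_2.
Hence x_2/x_1 = ((1/5)·p_1/p_2)^(1/(4)), i.e. raised to the 0.25 power.
Substitute x_2 = (x_2/x_1)·x_1 into the budget: x_1* = M/(p_1 + p_2·(x_2/x_1)).
Numerically x_2/x_1 = 0.620496, so x_1* = 82/(9.25 + 12.48·0.620496) = 4.8253 and x_2* = 0.620496·4.8253 = 2.9941.

x_1* = 4.8253, x_2* = 2.9941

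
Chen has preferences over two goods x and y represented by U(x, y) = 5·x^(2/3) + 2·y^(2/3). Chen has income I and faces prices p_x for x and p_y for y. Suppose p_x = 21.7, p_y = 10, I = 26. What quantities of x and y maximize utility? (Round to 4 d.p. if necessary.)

x* = 0.9207, y* = 0.6021

MU_x ∝ 5·x^(-1/3), MU_y ∝ 2·y^(-1/3), so MRS = (5/2)·(y/x)^(1/3) = p_x/p_y.
Solve for the ratio: y/x = [(2/5)·p_x/p_y]^(3).
With the ratio pinned down, the budget gives x* = I/(p_x + p_y·(y/x)) and y* = (y/x)·x*.
Numerically y/x = 0.653972, so x* = 26/(21.7 + 10·0.653972) = 0.9207 and y* = 0.653972·0.9207 = 0.6021.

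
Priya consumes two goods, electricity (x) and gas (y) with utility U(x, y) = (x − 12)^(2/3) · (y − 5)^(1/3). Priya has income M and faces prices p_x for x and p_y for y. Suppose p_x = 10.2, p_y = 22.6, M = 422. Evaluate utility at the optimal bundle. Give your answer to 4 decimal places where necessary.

V = 7.4252

Substituting into the budget: x* = 12 + 2/3·(M − 12·p_x − 5·p_y)/p_x, and y* = 5 + 1/3·(…)/p_y.
Discretionary income = 422 − 12·10.2 − 5·22.6 = 186.6; x* = 12 + 2/3·186.6/10.2 = 24.1961; y* = 5 + 1/3·186.6/22.6 = 7.7522.
Utility at the optimum: U(24.1961, 7.7522) = 7.4252.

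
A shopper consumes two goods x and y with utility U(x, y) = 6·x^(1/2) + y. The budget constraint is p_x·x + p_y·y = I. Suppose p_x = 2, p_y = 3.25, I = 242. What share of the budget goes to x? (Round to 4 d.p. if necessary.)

MU_x = 3/√x, MU_y = 1. Tangency: 3/√x = p_x/p_y.
Thus x* = (3·p_y/p_x)² — independent of I — with the rest of income spent on y.
Plugging in: x* = (3·3.25/2)² = 23.7656, y* = 59.8365.
Expenditure on x: 2·23.7656 = 47.5312; share = 0.1964.

share on x = 0.1964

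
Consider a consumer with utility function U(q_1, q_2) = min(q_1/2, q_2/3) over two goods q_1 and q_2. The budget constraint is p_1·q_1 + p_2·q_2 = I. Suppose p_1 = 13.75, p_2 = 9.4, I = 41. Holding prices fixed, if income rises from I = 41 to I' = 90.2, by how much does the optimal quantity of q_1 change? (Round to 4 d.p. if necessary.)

Δq_1* = 1.7666

Demand: q_1*(p_1,p_2,I) = 2·I/(2·p_1 + 3·p_2), q_2* = 3·I/(2·p_1 + 3·p_2).
Here 2·13.75 + 3·9.4 = 55.7, giving q_1* = 1.4722.
At I' = 90.2: q_1* = 3.2388. Change: 3.2388 − 1.4722 = 1.7666.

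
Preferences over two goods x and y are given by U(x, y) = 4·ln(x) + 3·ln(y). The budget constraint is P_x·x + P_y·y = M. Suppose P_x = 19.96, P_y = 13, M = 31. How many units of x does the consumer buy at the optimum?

x* = 0.8875

Tangency: MRS = (4/3)·y/x = P_x/P_y.
Rearranging, P_y·y = (3/4)·P_x·x. Substituting into the budget gives P_x·x·(1 + (3/4)) = M.
Demand: x*(P_x,P_y,M) = 4/7·M/P_x and y* = 3/7·M/P_y.
At P_x=19.96, P_y=13, M=31: x* = 4/7·31/19.96 = 0.8875.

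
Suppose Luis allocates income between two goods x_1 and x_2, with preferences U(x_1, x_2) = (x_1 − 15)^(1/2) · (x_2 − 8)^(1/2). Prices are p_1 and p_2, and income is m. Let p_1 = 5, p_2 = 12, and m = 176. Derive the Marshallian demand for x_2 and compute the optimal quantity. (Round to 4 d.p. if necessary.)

x_2* = 8.2083

Substituting into the budget: x_1* = 15 + 0.5·(m − 15·p_1 − 8·p_2)/p_1, and x_2* = 8 + 0.5·(…)/p_2.
Discretionary income = 176 − 15·5 − 8·12 = 5; x_2* = 8 + 0.5·5/12 = 8.2083.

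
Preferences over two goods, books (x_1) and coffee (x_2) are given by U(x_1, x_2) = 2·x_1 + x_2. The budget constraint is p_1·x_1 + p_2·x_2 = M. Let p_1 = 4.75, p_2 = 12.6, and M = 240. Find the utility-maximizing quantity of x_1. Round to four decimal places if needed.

x_1* = 50.5263

Linear utility — the consumer picks whichever good has higher MU/price: 2/4.75 = 0.4211 vs 1/12.6 = 0.0794.
x_1 gives more utility per dollar, so spend all income on x_1: x_1* = M/p_1, x_2* = 0.
Numerically: x_1* = 50.5263, x_2* = 0.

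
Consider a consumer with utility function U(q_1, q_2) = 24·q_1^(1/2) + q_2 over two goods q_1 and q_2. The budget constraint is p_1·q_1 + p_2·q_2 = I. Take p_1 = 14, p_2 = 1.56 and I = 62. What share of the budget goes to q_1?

Set MRS = p_1/p_2: 12·q_1^(−1/2) = p_1/p_2.
Thus q_1* = (12·p_2/p_1)² — independent of I — with the rest of income spent on q_2.
Plugging in: q_1* = (12·1.56/14)² = 1.788, q_2* = 23.6979.
Expenditure on q_1: 14·1.788 = 25.0313; share = 0.4037.

share on q_1 = 0.4037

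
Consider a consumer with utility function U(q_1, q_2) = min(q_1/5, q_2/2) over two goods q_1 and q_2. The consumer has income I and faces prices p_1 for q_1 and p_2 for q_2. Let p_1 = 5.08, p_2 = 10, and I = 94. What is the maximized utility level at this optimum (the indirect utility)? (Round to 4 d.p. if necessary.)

V = 2.0705

With perfect complements, no substitution: consume in ratio q_1:q_2 = 5:2.
Budget: p_1·q_1 + p_2·(2/5)·q_1 = I, so (5·p_1 + 2·p_2)·q_1 = 5·I.
Demand: q_1*(p_1,p_2,I) = 5·I/(5·p_1 + 2·p_2), q_2* = 2·I/(5·p_1 + 2·p_2).
Here 5·5.08 + 2·10 = 45.4, giving q_1* = 10.3524 and q_2* = 4.141.
Utility at the optimum: U(10.3524, 4.141) = 2.0705.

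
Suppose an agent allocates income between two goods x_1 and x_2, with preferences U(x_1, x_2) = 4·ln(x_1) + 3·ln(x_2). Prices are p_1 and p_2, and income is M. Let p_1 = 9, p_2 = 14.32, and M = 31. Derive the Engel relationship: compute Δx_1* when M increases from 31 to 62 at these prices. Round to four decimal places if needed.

At p_1=9, p_2=14.32, M=31: x_1* = 4/7·31/9 = 1.9683.
At M' = 62: x_1* = 3.9365. Change: 3.9365 − 1.9683 = 1.9683.

Δx_1* = 1.9683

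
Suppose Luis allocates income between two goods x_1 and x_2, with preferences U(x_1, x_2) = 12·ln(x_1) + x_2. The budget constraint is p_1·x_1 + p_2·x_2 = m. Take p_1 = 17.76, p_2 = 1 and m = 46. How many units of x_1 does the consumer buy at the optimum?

At the given prices: x_1* = 12·1/17.76 = 0.6757.

x_1* = 0.6757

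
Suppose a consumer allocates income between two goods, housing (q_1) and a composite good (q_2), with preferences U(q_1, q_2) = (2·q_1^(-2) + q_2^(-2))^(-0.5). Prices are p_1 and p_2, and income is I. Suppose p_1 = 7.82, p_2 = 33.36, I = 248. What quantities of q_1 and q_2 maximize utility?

q_1* = 10.2709, q_2* = 5.0264

From the CES first-order condition, 2·(q_2/q_1)^(3) = p_1/p_2.
Solve for the ratio: q_2/q_1 = [(1/2)·p_1/p_2]^(1/3).
Substitute q_2 = (q_2/q_1)·q_1 into the budget: q_1* = I/(p_1 + p_2·(q_2/q_1)).
Numerically q_2/q_1 = 0.489385, so q_1* = 248/(7.82 + 33.36·0.489385) = 10.2709 and q_2* = 0.489385·10.2709 = 5.0264.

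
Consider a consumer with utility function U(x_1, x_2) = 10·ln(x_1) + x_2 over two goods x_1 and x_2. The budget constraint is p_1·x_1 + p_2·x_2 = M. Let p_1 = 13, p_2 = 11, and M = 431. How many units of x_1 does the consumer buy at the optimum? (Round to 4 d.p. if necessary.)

So x_1*(p_1,p_2) = 10·p_2/p_1, independent of income; and x_2* = (M − 10·p_2)/p_2.
At the given prices: x_1* = 10·11/13 = 8.4615.

x_1* = 8.4615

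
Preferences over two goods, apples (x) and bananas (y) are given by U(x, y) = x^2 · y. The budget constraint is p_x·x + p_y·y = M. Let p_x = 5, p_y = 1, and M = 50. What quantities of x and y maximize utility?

x* = 6.6667, y* = 16.6667

The MRS is 2·y/x. Set MRS = p_x/p_y.
Rearranging, p_y·y = (1/2)·p_x·x. Substituting into the budget gives p_x·x·(1 + (1/2)) = M.
Demand: x*(p_x,p_y,M) = 2/3·M/p_x and y* = 1/3·M/p_y.
At p_x=5, p_y=1, M=50: x* = 2/3·50/5 = 6.6667, y* = 16.6667.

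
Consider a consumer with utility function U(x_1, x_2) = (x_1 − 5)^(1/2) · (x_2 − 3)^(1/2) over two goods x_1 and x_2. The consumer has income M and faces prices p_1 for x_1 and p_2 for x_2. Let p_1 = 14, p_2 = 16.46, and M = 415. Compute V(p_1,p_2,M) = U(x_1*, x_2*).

Let x_1' = x_1−5, x_2' = x_2−3. MRS = x_2'/x_1' = p_1/p_2.
After buying the subsistence bundle (5, 3), a share 0.5 of the remaining income goes to x_1: x_1* = 5 + 0.5·(M − 5p_1 − 3p_2)/p_1.
Discretionary income = 415 − 5·14 − 3·16.46 = 295.62; x_1* = 5 + 0.5·295.62/14 = 15.5579; x_2* = 3 + 0.5·295.62/16.46 = 11.98.
Utility at the optimum: U(15.5579, 11.98) = 9.737.

V = 9.737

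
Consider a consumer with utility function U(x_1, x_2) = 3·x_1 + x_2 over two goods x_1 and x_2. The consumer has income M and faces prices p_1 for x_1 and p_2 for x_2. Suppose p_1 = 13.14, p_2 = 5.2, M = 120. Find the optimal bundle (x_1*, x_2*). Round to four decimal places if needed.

x_1* = 9.1324, x_2* = 0

Perfect substitutes: compare marginal utility per dollar. 3/p_1 vs 1/p_2 → 0.2283 vs 0.1923.
x_1 gives more utility per dollar, so spend all income on x_1: x_1* = M/p_1, x_2* = 0.
Numerically: x_1* = 9.1324, x_2* = 0.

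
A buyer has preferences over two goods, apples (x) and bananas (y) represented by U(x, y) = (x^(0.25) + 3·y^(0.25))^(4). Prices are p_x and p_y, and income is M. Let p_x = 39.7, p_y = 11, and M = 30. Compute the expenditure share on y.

share on y = 0.8691

From the CES first-order condition, (1/3)·(y/x)^(0.75) = p_x/p_y.
Hence y/x = (3·p_x/p_y)^(1/(0.75)), i.e. raised to the 4/3 power.
Substitute y = (y/x)·x into the budget: x* = M/(p_x + p_y·(y/x)).
Numerically y/x = 23.952937, so x* = 30/(39.7 + 11·23.952937) = 0.099 and y* = 23.952937·0.099 = 2.3702.
Expenditure on y: 11·2.3702 = 26.0717; share = 0.8691.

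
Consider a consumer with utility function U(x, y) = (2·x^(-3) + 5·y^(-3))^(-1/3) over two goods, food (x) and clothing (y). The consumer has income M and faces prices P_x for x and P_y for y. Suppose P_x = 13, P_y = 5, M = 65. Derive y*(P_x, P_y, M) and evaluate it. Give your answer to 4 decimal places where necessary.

MU_x ∝ 2·x^(-4), MU_y ∝ 5·y^(-4), so MRS = (2/5)·(y/x)^(4) = P_x/P_y.
Solve for the ratio: y/x = [(5/2)·P_x/P_y]^(0.25).
Substitute y = (y/x)·x into the budget: x* = M/(P_x + P_y·(y/x)).
Numerically y/x = 1.596718, so x* = 65/(13 + 5·1.596718) = 3.0977 and y* = 1.596718·3.0977 = 4.9461.

y* = 4.9461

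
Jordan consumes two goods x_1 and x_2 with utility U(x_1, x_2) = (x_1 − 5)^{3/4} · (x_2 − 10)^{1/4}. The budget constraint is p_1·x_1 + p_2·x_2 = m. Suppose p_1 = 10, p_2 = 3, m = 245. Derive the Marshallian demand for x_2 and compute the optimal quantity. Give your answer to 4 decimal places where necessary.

This is Cobb-Douglas in (x_1−5, x_2−10): tangency gives 0.75·p_2·(x_2−10) = 0.25·p_1·(x_1−5).
After buying the subsistence bundle (5, 10), a share 0.75 of the remaining income goes to x_1: x_1* = 5 + 0.75·(m − 5p_1 − 10p_2)/p_1.
Discretionary income = 245 − 5·10 − 10·3 = 165; x_2* = 10 + 0.25·165/3 = 23.75.

x_2* = 23.75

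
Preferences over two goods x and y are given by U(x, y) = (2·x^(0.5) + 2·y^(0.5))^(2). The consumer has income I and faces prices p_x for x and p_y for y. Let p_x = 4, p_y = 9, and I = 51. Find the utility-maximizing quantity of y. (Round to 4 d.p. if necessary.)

From the CES first-order condition, (y/x)^(0.5) = p_x/p_y.
Solve for the ratio: y/x = [p_x/p_y]^(2).
With the ratio pinned down, the budget gives x* = I/(p_x + p_y·(y/x)) and y* = (y/x)·x*.
Numerically y/x = 0.197531, so x* = 51/(4 + 9·0.197531) = 8.8269 and y* = 0.197531·8.8269 = 1.7436.

y* = 1.7436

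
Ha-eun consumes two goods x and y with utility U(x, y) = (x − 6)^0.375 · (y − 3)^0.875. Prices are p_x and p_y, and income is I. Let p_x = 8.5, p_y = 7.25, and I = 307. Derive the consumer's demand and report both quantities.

x* = 14.2676, y* = 25.6172

This is Cobb-Douglas in (x−6, y−3): tangency gives 0.375·p_y·(y−3) = 0.875·p_x·(x−6).
After buying the subsistence bundle (6, 3), a share 0.3 of the remaining income goes to x: x* = 6 + 0.3·(I − 6p_x − 3p_y)/p_x.
Discretionary income = 307 − 6·8.5 − 3·7.25 = 234.25; x* = 6 + 0.3·234.25/8.5 = 14.2676; y* = 3 + 0.7·234.25/7.25 = 25.6172.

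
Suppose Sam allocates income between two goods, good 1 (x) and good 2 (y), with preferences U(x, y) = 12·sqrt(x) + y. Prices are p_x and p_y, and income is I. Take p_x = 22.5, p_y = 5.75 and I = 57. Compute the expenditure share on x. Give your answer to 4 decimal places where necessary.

Utility is quasi-linear in y; the FOC for x is 6/√x = p_x/p_y.
Thus x* = (6·p_y/p_x)² — independent of I — with the rest of income spent on y.
Plugging in: x* = (6·5.75/22.5)² = 2.3511, y* = 0.713.
Expenditure on x: 22.5·2.3511 = 52.9; share = 0.9281.

share on x = 0.9281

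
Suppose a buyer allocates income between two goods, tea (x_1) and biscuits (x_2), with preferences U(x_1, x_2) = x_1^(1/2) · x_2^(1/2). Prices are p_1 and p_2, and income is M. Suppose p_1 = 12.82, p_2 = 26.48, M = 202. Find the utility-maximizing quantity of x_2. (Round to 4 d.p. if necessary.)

x_2* = 3.8142

Demand: x_1*(p_1,p_2,M) = 0.5·M/p_1 and x_2* = 0.5·M/p_2.
At p_1=12.82, p_2=26.48, M=202: x_2* = 0.5·202/26.48 = 3.8142.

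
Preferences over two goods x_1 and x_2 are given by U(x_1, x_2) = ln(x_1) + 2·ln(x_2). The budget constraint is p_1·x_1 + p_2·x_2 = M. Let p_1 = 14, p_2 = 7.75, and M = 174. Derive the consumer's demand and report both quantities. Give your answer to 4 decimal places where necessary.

MU_x_1/MU_x_2 = (x_2)/(2·x_1); tangency sets this equal to p_1/p_2.
Rearranging, p_2·x_2 = 2·p_1·x_1. Substituting into the budget gives p_1·x_1·(1 + 2) = M.
Demand: x_1*(p_1,p_2,M) = 1/3·M/p_1 and x_2* = 2/3·M/p_2.
At p_1=14, p_2=7.75, M=174: x_1* = 1/3·174/14 = 4.1429, x_2* = 14.9677.

x_1* = 4.1429, x_2* = 14.9677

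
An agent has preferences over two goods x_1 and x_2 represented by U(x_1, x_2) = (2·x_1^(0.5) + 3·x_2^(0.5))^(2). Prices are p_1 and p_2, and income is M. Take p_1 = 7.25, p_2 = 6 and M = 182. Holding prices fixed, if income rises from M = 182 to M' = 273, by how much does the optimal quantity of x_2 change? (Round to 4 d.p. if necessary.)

MU_x_1 ∝ 2·x_1^(-0.5), MU_x_2 ∝ 3·x_2^(-0.5), so MRS = (2/3)·(x_2/x_1)^(0.5) = p_1/p_2.
Solve for the ratio: x_2/x_1 = [(3/2)·p_1/p_2]^(2).
With the ratio pinned down, the budget gives x_1* = M/(p_1 + p_2·(x_2/x_1)) and x_2* = (x_2/x_1)·x_1*.
Numerically x_2/x_1 = 3.285156, so x_1* = 182/(7.25 + 6·3.285156) = 6.7505 and x_2* = 3.285156·6.7505 = 22.1765.
At M' = 273: x_2* = 33.2647. Change: 33.2647 − 22.1765 = 11.0882.

Δx_2* = 11.0882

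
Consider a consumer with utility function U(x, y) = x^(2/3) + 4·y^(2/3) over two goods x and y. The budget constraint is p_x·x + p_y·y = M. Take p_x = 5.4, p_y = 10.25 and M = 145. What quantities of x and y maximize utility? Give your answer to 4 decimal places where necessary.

From the CES first-order condition, (1/4)·(y/x)^(1/3) = p_x/p_y.
Solve for the ratio: y/x = [4·p_x/p_y]^(3).
With the ratio pinned down, the budget gives x* = M/(p_x + p_y·(y/x)) and y* = (y/x)·x*.
Numerically y/x = 9.358143, so x* = 145/(5.4 + 10.25·9.358143) = 1.4311 and y* = 9.358143·1.4311 = 13.3924.

x* = 1.4311, y* = 13.3924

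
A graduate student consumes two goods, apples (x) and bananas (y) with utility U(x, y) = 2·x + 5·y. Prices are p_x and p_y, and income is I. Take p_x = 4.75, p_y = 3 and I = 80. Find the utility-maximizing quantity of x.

x* = 0

Linear utility — the consumer picks whichever good has higher MU/price: 2/4.75 = 0.4211 vs 5/3 = 1.6667.
y gives more utility per dollar, so spend all income on y: y* = I/p_y, x* = 0.
Numerically: x* = 0, y* = 26.6667.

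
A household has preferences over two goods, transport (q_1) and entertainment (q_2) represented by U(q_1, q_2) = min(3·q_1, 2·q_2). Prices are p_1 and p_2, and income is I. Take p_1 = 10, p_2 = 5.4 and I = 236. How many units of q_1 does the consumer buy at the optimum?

q_1* = 13.0387

With perfect complements, no substitution: consume in ratio q_1:q_2 = 2:3.
Budget: p_1·q_1 + p_2·(3/2)·q_1 = I, so (2·p_1 + 3·p_2)·q_1 = 2·I.
Demand: q_1*(p_1,p_2,I) = 2·I/(2·p_1 + 3·p_2), q_2* = 3·I/(2·p_1 + 3·p_2).
Here 2·10 + 3·5.4 = 36.2, giving q_1* = 13.0387.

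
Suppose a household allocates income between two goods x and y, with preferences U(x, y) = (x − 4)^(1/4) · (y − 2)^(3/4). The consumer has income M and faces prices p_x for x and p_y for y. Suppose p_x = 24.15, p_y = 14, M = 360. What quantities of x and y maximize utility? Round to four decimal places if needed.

x* = 6.4369, y* = 14.6107

Let x' = x−4, y' = y−2. MRS = (1/3)·y'/x' = p_x/p_y.
After buying the subsistence bundle (4, 2), a share 0.25 of the remaining income goes to x: x* = 4 + 0.25·(M − 4p_x − 2p_y)/p_x.
Discretionary income = 360 − 4·24.15 − 2·14 = 235.4; x* = 4 + 0.25·235.4/24.15 = 6.4369; y* = 2 + 0.75·235.4/14 = 14.6107.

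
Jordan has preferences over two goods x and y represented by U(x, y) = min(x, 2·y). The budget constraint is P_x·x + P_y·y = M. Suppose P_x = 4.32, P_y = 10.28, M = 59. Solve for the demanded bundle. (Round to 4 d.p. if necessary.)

With perfect complements, no substitution: consume in ratio x:y = 2:1.
Budget: P_x·x + P_y·(1/2)·x = M, so (2·P_x + P_y)·x = 2·M.
Demand: x*(P_x,P_y,M) = 2·M/(2·P_x + P_y), y* = M/(2·P_x + P_y).
Here 2·4.32 + 10.28 = 18.92, giving x* = 6.2368 and y* = 3.1184.

x* = 6.2368, y* = 3.1184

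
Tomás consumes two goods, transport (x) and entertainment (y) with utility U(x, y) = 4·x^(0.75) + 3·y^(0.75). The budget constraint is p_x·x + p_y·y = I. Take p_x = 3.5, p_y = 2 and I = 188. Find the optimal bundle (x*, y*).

From the CES first-order condition, (4/3)·(y/x)^(0.25) = p_x/p_y.
Solve for the ratio: y/x = [(3/4)·p_x/p_y]^(4).
Substitute y = (y/x)·x into the budget: x* = I/(p_x + p_y·(y/x)).
Numerically y/x = 2.967545, so x* = 188/(3.5 + 2·2.967545) = 19.9256 and y* = 2.967545·19.9256 = 59.1302.

x* = 19.9256, y* = 59.1302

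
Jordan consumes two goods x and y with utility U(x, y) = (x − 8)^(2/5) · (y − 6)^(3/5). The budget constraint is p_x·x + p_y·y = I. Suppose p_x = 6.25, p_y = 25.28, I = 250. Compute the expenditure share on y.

MRS = (2/3)·(y−6)/(x−8). Tangency with p_x/p_y gives y−6 = (3/2)·(p_x/p_y)·(x−8).
Substituting into the budget: x* = 8 + 0.4·(I − 8·p_x − 6·p_y)/p_x, and y* = 6 + 0.6·(…)/p_y.
Discretionary income = 250 − 8·6.25 − 6·25.28 = 48.32; x* = 8 + 0.4·48.32/6.25 = 11.0925; y* = 6 + 0.6·48.32/25.28 = 7.1468.
Expenditure on y: 25.28·7.1468 = 180.672; share = 0.7227.

share on y = 0.7227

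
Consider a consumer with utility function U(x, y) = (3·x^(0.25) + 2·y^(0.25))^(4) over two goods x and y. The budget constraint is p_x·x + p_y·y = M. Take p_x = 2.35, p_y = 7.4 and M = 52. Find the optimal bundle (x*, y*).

MU_x ∝ 3·x^(-0.75), MU_y ∝ 2·y^(-0.75), so MRS = (3/2)·(y/x)^(0.75) = p_x/p_y.
Hence y/x = ((2/3)·p_x/p_y)^(1/(0.75)), i.e. raised to the 4/3 power.
With the ratio pinned down, the budget gives x* = M/(p_x + p_y·(y/x)) and y* = (y/x)·x*.
Numerically y/x = 0.126181, so x* = 52/(2.35 + 7.4·0.126181) = 15.8356 and y* = 0.126181·15.8356 = 1.9981.

x* = 15.8356, y* = 1.9981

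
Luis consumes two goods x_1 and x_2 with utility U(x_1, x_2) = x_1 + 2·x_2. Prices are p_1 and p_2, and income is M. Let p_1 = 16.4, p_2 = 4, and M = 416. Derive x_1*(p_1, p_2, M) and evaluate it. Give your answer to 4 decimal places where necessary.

Linear utility — the consumer picks whichever good has higher MU/price: 1/16.4 = 0.061 vs 2/4 = 0.5.
x_2 gives more utility per dollar, so spend all income on x_2: x_2* = M/p_2, x_1* = 0.
Numerically: x_1* = 0, x_2* = 104.

x_1* = 0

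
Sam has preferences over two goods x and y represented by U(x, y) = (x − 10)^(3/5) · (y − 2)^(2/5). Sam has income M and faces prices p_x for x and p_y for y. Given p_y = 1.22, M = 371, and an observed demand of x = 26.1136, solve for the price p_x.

p_x = 10

MRS = (3/2)·(y−2)/(x−10). Tangency with p_x/p_y gives y−2 = (2/3)·(p_x/p_y)·(x−10).
Substituting into the budget: x* = 10 + 0.6·(M − 10·p_x − 2·p_y)/p_x, and y* = 2 + 0.4·(…)/p_y.
Set x* = 26.1136 in the demand function and solve for p_x: p_x = 10.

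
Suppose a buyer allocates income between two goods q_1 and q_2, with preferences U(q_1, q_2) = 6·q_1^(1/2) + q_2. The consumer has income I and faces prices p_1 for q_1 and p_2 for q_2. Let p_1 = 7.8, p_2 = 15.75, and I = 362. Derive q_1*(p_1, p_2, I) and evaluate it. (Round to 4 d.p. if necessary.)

q_1* = 36.6956

Utility is quasi-linear in q_2; the FOC for q_1 is 3/√q_1 = p_1/p_2.
Thus q_1* = (3·p_2/p_1)² — independent of I — with the rest of income spent on q_2.
Plugging in: q_1* = (3·15.75/7.8)² = 36.6956.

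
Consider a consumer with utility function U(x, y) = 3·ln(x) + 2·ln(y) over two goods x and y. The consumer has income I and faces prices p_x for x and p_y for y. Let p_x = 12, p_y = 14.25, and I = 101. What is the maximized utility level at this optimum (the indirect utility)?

V = 6.9423

The MRS is (3/2)·y/x. Set MRS = p_x/p_y.
Rearranging, p_y·y = (2/3)·p_x·x. Substituting into the budget gives p_x·x·(1 + (2/3)) = I.
Demand: x*(p_x,p_y,I) = 0.6·I/p_x and y* = 0.4·I/p_y.
At p_x=12, p_y=14.25, I=101: x* = 0.6·101/12 = 5.05, y* = 2.8351.
Utility at the optimum: U(5.05, 2.8351) = 6.9423.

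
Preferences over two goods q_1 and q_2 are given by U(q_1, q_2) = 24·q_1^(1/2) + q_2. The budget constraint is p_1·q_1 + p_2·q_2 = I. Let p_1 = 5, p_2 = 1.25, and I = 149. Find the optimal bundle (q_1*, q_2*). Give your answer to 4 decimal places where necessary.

MU_q_1 = 12/√q_1, MU_q_2 = 1. Tangency: 12/√q_1 = p_1/p_2.
Thus q_1* = (12·p_2/p_1)² — independent of I — with the rest of income spent on q_2.
Plugging in: q_1* = (12·1.25/5)² = 9, q_2* = 83.2.

q_1* = 9, q_2* = 83.2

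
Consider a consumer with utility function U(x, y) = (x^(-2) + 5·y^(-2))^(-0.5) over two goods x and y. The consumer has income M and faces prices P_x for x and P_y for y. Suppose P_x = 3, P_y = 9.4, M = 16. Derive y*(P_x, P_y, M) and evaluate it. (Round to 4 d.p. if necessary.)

y* = 1.337

MRS = MU_x/MU_y = (1/5)·(y/x)^(3). Set equal to P_x/P_y.
Solve for the ratio: y/x = [5·P_x/P_y]^(1/3).
With the ratio pinned down, the budget gives x* = M/(P_x + P_y·(y/x)) and y* = (y/x)·x*.
Numerically y/x = 1.168569, so x* = 16/(3 + 9.4·1.168569) = 1.1441 and y* = 1.168569·1.1441 = 1.337.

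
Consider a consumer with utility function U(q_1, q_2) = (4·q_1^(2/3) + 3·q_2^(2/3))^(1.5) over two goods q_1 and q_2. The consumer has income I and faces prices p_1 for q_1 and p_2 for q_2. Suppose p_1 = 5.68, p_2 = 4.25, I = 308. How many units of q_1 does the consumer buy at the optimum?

q_1* = 30.9235

From the CES first-order condition, (4/3)·(q_2/q_1)^(1/3) = p_1/p_2.
Solve for the ratio: q_2/q_1 = [(3/4)·p_1/p_2]^(3).
Substitute q_2 = (q_2/q_1)·q_1 into the budget: q_1* = I/(p_1 + p_2·(q_2/q_1)).
Numerically q_2/q_1 = 1.007075, so q_1* = 308/(5.68 + 4.25·1.007075) = 30.9235.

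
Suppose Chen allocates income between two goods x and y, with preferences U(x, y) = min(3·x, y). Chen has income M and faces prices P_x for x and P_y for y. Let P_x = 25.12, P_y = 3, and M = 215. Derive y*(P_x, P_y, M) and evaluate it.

y* = 18.9039

Leontief preferences: the optimum is at the kink where x/1 = y/3, i.e. y = 3·x.
Budget: P_x·x + P_y·3·x = M, so (P_x + 3·P_y)·x = M.
Demand: x*(P_x,P_y,M) = M/(P_x + 3·P_y), y* = 3·M/(P_x + 3·P_y).
Here 25.12 + 3·3 = 34.12, giving y* = 18.9039.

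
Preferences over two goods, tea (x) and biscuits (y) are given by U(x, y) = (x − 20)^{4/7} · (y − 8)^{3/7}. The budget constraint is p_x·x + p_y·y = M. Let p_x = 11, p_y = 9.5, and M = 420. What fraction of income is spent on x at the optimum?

MRS = (4/3)·(y−8)/(x−20). Tangency with p_x/p_y gives y−8 = (3/4)·(p_x/p_y)·(x−20).
Substituting into the budget: x* = 20 + 4/7·(M − 20·p_x − 8·p_y)/p_x, and y* = 8 + 3/7·(…)/p_y.
Discretionary income = 420 − 20·11 − 8·9.5 = 124; x* = 20 + 4/7·124/11 = 26.4416; y* = 8 + 3/7·124/9.5 = 13.594.
Expenditure on x: 11·26.4416 = 290.8571; share = 0.6925.

share on x = 0.6925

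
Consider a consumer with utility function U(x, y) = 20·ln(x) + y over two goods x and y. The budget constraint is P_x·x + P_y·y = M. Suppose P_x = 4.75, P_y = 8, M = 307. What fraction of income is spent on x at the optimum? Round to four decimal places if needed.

share on x = 0.5212

Set MRS = P_x/P_y: (20/x)/1 = P_x/P_y.
So x*(P_x,P_y) = 20·P_y/P_x, independent of income; and y* = (M − 20·P_y)/P_y.
At the given prices: x* = 20·8/4.75 = 33.6842, and y* = 18.375.
Expenditure on x: 4.75·33.6842 = 160; share = 0.5212.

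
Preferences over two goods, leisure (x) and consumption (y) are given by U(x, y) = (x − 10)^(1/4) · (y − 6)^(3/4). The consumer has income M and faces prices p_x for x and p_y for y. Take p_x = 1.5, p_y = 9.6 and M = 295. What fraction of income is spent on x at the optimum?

share on x = 0.2393

Let x' = x−10, y' = y−6. MRS = (1/3)·y'/x' = p_x/p_y.
Substituting into the budget: x* = 10 + 0.25·(M − 10·p_x − 6·p_y)/p_x, and y* = 6 + 0.75·(…)/p_y.
Discretionary income = 295 − 10·1.5 − 6·9.6 = 222.4; x* = 10 + 0.25·222.4/1.5 = 47.0667; y* = 6 + 0.75·222.4/9.6 = 23.375.
Expenditure on x: 1.5·47.0667 = 70.6; share = 0.2393.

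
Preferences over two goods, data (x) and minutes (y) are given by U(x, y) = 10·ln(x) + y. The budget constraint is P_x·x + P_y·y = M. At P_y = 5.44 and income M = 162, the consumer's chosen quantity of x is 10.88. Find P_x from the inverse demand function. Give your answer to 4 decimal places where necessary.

Set MRS = P_x/P_y: (10/x)/1 = P_x/P_y.
So x*(P_x,P_y) = 10·P_y/P_x, independent of income; and y* = (M − 10·P_y)/P_y.
Set x* = 10.88 in the demand function and solve for P_x: P_x = 5.

P_x = 5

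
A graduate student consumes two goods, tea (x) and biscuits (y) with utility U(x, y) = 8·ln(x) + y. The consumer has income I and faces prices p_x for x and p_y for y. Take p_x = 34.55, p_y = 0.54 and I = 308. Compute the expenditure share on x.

MU_x = 8/x, MU_y = 1. Tangency: 8/x = p_x/p_y.
So x*(p_x,p_y) = 8·p_y/p_x, independent of income; and y* = (I − 8·p_y)/p_y.
At the given prices: x* = 8·0.54/34.55 = 0.125, and y* = 562.3704.
Expenditure on x: 34.55·0.125 = 4.32; share = 0.014.

share on x = 0.014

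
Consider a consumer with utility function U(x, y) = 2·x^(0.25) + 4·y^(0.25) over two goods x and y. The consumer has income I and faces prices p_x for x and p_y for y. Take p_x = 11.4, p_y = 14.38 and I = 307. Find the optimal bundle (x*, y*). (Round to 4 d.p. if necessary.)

MRS = MU_x/MU_y = (1/2)·(y/x)^(0.75). Set equal to p_x/p_y.
Solve for the ratio: y/x = [2·p_x/p_y]^(4/3).
With the ratio pinned down, the budget gives x* = I/(p_x + p_y·(y/x)) and y* = (y/x)·x*.
Numerically y/x = 1.848848, so x* = 307/(11.4 + 14.38·1.848848) = 8.0818 and y* = 1.848848·8.0818 = 14.9421.

x* = 8.0818, y* = 14.9421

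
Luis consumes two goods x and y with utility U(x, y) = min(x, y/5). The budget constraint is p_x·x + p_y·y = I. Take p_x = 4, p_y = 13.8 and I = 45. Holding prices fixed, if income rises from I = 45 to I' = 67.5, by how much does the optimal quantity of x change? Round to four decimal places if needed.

Δx* = 0.3082

With perfect complements, no substitution: consume in ratio x:y = 1:5.
Budget: p_x·x + p_y·5·x = I, so (p_x + 5·p_y)·x = I.
Demand: x*(p_x,p_y,I) = I/(p_x + 5·p_y), y* = 5·I/(p_x + 5·p_y).
Here 4 + 5·13.8 = 73, giving x* = 0.6164.
At I' = 67.5: x* = 0.9247. Change: 0.9247 − 0.6164 = 0.3082.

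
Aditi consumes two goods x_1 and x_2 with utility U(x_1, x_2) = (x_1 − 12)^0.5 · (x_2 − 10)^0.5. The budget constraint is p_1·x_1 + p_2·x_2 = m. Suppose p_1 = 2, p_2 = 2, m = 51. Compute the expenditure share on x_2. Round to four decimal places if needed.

share on x_2 = 0.4608

This is Cobb-Douglas in (x_1−12, x_2−10): tangency gives 0.5·p_2·(x_2−10) = 0.5·p_1·(x_1−12).
After buying the subsistence bundle (12, 10), a share 0.5 of the remaining income goes to x_1: x_1* = 12 + 0.5·(m − 12p_1 − 10p_2)/p_1.
Discretionary income = 51 − 12·2 − 10·2 = 7; x_1* = 12 + 0.5·7/2 = 13.75; x_2* = 10 + 0.5·7/2 = 11.75.
Expenditure on x_2: 2·11.75 = 23.5; share = 0.4608.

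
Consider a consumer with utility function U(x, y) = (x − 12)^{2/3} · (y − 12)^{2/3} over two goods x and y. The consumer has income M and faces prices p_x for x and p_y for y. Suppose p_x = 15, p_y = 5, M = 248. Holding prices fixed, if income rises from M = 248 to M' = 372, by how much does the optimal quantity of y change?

This is Cobb-Douglas in (x−12, y−12): tangency gives 2/3·p_y·(y−12) = 2/3·p_x·(x−12).
After buying the subsistence bundle (12, 12), a share 0.5 of the remaining income goes to x: x* = 12 + 0.5·(M − 12p_x − 12p_y)/p_x.
Discretionary income = 248 − 12·15 − 12·5 = 8; y* = 12 + 0.5·8/5 = 12.8.
At M' = 372: y* = 25.2. Change: 25.2 − 12.8 = 12.4.

Δy* = 12.4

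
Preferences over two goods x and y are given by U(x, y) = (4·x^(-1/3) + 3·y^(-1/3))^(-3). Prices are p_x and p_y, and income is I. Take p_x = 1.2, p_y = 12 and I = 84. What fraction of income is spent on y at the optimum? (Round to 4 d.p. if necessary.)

share on y = 0.589

From the CES first-order condition, (4/3)·(y/x)^(4/3) = p_x/p_y.
Solve for the ratio: y/x = [(3/4)·p_x/p_y]^(0.75).
Substitute y = (y/x)·x into the budget: x* = I/(p_x + p_y·(y/x)).
Numerically y/x = 0.143316, so x* = 84/(1.2 + 12·0.143316) = 28.7691 and y* = 0.143316·28.7691 = 4.1231.
Expenditure on y: 12·4.1231 = 49.4771; share = 0.589.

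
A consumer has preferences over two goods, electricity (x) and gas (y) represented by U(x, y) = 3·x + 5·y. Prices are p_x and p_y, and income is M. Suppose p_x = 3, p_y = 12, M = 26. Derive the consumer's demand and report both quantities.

Perfect substitutes: compare marginal utility per dollar. 3/p_x vs 5/p_y → 1 vs 0.4167.
x gives more utility per dollar, so spend all income on x: x* = M/p_x, y* = 0.
Numerically: x* = 8.6667, y* = 0.

x* = 8.6667, y* = 0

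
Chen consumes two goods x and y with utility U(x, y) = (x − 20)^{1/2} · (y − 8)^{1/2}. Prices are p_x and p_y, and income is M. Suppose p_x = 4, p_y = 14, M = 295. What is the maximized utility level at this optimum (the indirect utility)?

V = 6.882

Discretionary income = 295 − 20·4 − 8·14 = 103; x* = 20 + 0.5·103/4 = 32.875; y* = 8 + 0.5·103/14 = 11.6786.
Utility at the optimum: U(32.875, 11.6786) = 6.882.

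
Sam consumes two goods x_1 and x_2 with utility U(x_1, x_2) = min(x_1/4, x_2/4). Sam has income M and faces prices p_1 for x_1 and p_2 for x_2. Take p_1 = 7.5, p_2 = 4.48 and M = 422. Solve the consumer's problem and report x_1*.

With perfect complements, no substitution: consume in ratio x_1:x_2 = 4:4.
Budget: p_1·x_1 + p_2·x_1 = M, so (4·p_1 + 4·p_2)·x_1 = 4·M.
Demand: x_1*(p_1,p_2,M) = 4·M/(4·p_1 + 4·p_2), x_2* = 4·M/(4·p_1 + 4·p_2).
Here 4·7.5 + 4·4.48 = 47.92, giving x_1* = 35.2254.

x_1* = 35.2254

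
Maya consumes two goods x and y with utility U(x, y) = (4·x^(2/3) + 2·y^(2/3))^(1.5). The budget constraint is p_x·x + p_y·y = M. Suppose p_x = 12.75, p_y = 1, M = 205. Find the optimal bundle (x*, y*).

MRS = MU_x/MU_y = 2·(y/x)^(1/3). Set equal to p_x/p_y.
Solve for the ratio: y/x = [(1/2)·p_x/p_y]^(3).
With the ratio pinned down, the budget gives x* = M/(p_x + p_y·(y/x)) and y* = (y/x)·x*.
Numerically y/x = 259.083984, so x* = 205/(12.75 + 1·259.083984) = 0.7541 and y* = 259.083984·0.7541 = 195.3848.

x* = 0.7541, y* = 195.3848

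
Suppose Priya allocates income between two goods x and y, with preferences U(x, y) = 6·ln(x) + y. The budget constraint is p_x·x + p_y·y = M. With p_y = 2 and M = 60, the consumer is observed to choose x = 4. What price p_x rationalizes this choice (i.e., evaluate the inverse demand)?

p_x = 3

Set MRS = p_x/p_y: (6/x)/1 = p_x/p_y.
So x*(p_x,p_y) = 6·p_y/p_x, independent of income; and y* = (M − 6·p_y)/p_y.
Set x* = 4 in the demand function and solve for p_x: p_x = 3.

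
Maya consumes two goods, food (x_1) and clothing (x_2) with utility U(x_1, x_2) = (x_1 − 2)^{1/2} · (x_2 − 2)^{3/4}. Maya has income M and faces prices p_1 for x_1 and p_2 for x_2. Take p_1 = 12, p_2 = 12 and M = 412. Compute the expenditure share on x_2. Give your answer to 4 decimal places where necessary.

share on x_2 = 0.5883

MRS = (2/3)·(x_2−2)/(x_1−2). Tangency with p_1/p_2 gives x_2−2 = (3/2)·(p_1/p_2)·(x_1−2).
Substituting into the budget: x_1* = 2 + 0.4·(M − 2·p_1 − 2·p_2)/p_1, and x_2* = 2 + 0.6·(…)/p_2.
Discretionary income = 412 − 2·12 − 2·12 = 364; x_1* = 2 + 0.4·364/12 = 14.1333; x_2* = 2 + 0.6·364/12 = 20.2.
Expenditure on x_2: 12·20.2 = 242.4; share = 0.5883.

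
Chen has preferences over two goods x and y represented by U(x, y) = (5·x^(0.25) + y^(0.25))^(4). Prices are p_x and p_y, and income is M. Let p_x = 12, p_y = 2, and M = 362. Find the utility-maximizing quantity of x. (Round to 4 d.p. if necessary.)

x* = 24.8791

From the CES first-order condition, 5·(y/x)^(0.75) = p_x/p_y.
Hence y/x = ((1/5)·p_x/p_y)^(1/(0.75)), i.e. raised to the 4/3 power.
With the ratio pinned down, the budget gives x* = M/(p_x + p_y·(y/x)) and y* = (y/x)·x*.
Numerically y/x = 1.27519, so x* = 362/(12 + 2·1.27519) = 24.8791.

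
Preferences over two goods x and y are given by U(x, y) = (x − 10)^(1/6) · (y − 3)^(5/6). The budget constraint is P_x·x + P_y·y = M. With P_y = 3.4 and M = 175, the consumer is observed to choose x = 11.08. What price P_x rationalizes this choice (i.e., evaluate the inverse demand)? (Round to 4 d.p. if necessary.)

P_x = 10

Let x' = x−10, y' = y−3. MRS = (1/5)·y'/x' = P_x/P_y.
After buying the subsistence bundle (10, 3), a share 1/6 of the remaining income goes to x: x* = 10 + 1/6·(M − 10P_x − 3P_y)/P_x.
Set x* = 11.08 in the demand function and solve for P_x: P_x = 10.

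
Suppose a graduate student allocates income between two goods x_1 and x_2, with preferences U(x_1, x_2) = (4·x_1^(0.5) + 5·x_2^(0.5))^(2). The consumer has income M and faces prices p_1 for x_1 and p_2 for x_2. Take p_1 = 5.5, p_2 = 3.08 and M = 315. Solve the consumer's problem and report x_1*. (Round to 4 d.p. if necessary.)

x_1* = 15.1108

MRS = MU_x_1/MU_x_2 = (4/5)·(x_2/x_1)^(0.5). Set equal to p_1/p_2.
Solve for the ratio: x_2/x_1 = [(5/4)·p_1/p_2]^(2).
With the ratio pinned down, the budget gives x_1* = M/(p_1 + p_2·(x_2/x_1)) and x_2* = (x_2/x_1)·x_1*.
Numerically x_2/x_1 = 4.982462, so x_1* = 315/(5.5 + 3.08·4.982462) = 15.1108.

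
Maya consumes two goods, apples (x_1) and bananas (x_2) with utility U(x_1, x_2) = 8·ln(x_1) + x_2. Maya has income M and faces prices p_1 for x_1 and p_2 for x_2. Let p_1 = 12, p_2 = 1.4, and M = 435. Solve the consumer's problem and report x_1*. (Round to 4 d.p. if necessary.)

x_1* = 0.9333

Set MRS = p_1/p_2: (8/x_1)/1 = p_1/p_2.
So x_1*(p_1,p_2) = 8·p_2/p_1, independent of income; and x_2* = (M − 8·p_2)/p_2.
At the given prices: x_1* = 8·1.4/12 = 0.9333.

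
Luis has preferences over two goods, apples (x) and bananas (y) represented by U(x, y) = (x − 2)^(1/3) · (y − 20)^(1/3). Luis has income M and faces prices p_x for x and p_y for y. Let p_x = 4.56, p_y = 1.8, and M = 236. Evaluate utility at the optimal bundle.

This is Cobb-Douglas in (x−2, y−20): tangency gives 1/3·p_y·(y−20) = 1/3·p_x·(x−2).
After buying the subsistence bundle (2, 20), a share 0.5 of the remaining income goes to x: x* = 2 + 0.5·(M − 2p_x − 20p_y)/p_x.
Discretionary income = 236 − 2·4.56 − 20·1.8 = 190.88; x* = 2 + 0.5·190.88/4.56 = 22.9298; y* = 20 + 0.5·190.88/1.8 = 73.0222.
Utility at the optimum: U(22.9298, 73.0222) = 10.3532.

V = 10.3532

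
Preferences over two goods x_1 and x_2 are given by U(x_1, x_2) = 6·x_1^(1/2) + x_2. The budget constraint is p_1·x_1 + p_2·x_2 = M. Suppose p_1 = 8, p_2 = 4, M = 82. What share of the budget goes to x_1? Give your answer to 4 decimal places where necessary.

share on x_1 = 0.2195

Solve: √x_1 = 3·p_2/p_1, so x_1*(p_1,p_2) = (3·p_2/p_1)², and x_2* = (M − p_1·x_1*)/p_2.
Plugging in: x_1* = (3·4/8)² = 2.25, x_2* = 16.
Expenditure on x_1: 8·2.25 = 18; share = 0.2195.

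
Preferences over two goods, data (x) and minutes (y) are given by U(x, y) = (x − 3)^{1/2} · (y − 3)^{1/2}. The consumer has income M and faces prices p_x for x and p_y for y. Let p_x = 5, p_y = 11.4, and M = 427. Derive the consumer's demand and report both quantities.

x* = 40.78, y* = 19.5702

Discretionary income = 427 − 3·5 − 3·11.4 = 377.8; x* = 3 + 0.5·377.8/5 = 40.78; y* = 3 + 0.5·377.8/11.4 = 19.5702.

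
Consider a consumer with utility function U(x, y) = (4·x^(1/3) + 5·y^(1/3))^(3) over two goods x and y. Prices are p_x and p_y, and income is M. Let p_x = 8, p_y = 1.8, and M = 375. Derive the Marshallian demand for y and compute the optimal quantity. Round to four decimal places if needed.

y* = 155.541

From the CES first-order condition, (4/5)·(y/x)^(2/3) = p_x/p_y.
Solve for the ratio: y/x = [(5/4)·p_x/p_y]^(1.5).
With the ratio pinned down, the budget gives x* = M/(p_x + p_y·(y/x)) and y* = (y/x)·x*.
Numerically y/x = 13.09457, so x* = 375/(8 + 1.8·13.09457) = 11.8783 and y* = 13.09457·11.8783 = 155.541.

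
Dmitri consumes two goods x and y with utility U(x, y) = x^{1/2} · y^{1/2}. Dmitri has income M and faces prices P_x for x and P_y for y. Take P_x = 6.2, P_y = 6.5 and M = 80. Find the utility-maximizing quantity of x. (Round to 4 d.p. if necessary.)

x* = 6.4516

The MRS is y/x. Set MRS = P_x/P_y.
Rearranging, P_y·y = P_x·x. Substituting into the budget gives P_x·x·(1 + 1) = M.
Demand: x*(P_x,P_y,M) = 0.5·M/P_x and y* = 0.5·M/P_y.
At P_x=6.2, P_y=6.5, M=80: x* = 0.5·80/6.2 = 6.4516.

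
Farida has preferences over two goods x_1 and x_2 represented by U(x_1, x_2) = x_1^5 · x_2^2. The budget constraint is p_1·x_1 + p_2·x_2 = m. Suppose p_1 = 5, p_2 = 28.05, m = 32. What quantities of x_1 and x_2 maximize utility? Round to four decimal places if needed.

At p_1=5, p_2=28.05, m=32: x_1* = 5/7·32/5 = 4.5714, x_2* = 0.3259.

x_1* = 4.5714, x_2* = 0.3259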